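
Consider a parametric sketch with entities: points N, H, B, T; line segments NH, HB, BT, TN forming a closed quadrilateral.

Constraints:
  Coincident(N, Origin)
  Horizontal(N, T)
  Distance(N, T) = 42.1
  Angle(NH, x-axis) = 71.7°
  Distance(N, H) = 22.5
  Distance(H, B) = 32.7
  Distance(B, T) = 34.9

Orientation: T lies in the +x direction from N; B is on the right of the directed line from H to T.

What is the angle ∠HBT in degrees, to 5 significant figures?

74.668°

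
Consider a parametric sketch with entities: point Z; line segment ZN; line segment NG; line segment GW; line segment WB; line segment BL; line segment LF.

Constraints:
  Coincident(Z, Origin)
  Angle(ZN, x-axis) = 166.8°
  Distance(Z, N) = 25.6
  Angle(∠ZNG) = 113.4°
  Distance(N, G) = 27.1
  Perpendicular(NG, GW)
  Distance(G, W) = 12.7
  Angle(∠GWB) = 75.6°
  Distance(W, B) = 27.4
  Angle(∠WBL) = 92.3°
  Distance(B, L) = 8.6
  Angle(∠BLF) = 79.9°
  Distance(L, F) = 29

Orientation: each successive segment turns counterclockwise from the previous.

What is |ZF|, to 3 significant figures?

42.2

Z is at the origin; ZN runs at 166.8° with length 25.6, so N = (-24.9, 5.85). ∠ZNG = 113.4° gives NG at -127° from the x-axis; with |NG| = 27.1, G = (-41.1, -15.9). The perpendicularity gives GW at right angles to NG, so GW runs at -36.6°; with |GW| = 12.7, W = (-30.9, -23.5). ∠GWB = 75.6° gives WB at 67.8° from the x-axis; with |WB| = 27.4, B = (-20.5, 1.89). ∠WBL = 92.3° gives BL at 156° from the x-axis; with |BL| = 8.6, L = (-28.4, 5.45). ∠BLF = 79.9° gives LF at -104° from the x-axis; with |LF| = 29.0, F = (-35.6, -22.6). Then |ZF| = |F − Z| = 42.2.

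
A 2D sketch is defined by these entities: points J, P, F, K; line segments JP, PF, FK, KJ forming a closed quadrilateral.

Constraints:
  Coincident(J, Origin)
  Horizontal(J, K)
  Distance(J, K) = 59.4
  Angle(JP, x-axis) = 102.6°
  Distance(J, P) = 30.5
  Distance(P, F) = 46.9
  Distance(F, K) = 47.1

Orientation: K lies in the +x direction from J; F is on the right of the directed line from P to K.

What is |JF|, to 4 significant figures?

18.64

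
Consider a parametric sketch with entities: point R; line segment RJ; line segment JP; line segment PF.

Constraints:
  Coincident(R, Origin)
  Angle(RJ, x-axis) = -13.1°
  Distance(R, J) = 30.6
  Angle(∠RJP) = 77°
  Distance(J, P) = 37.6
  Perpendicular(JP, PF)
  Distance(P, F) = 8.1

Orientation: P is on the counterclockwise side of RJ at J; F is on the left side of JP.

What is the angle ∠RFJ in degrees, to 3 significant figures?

47.4°

R is at the origin; RJ runs at -13.1° with length 30.6, so J = 30.6·(cos -13.1°, sin -13.1°) = (29.8, -6.94). ∠RJP = 77.0°, so JP runs at -13.1° + (180° − 77.0°) = 89.9° from the x-axis; with |JP| = 37.6, P = J + 37.6·(cos 89.9°, sin 89.9°) = (29.9, 30.7). JP is perpendicular to PF; with |PF| = 8.1 on the left of JP, F = P + 8.1·(-1.00, 0.00175) = (21.8, 30.7). Then cos ∠RFJ = FR·FJ / (|FR||FJ|), giving 47.4°.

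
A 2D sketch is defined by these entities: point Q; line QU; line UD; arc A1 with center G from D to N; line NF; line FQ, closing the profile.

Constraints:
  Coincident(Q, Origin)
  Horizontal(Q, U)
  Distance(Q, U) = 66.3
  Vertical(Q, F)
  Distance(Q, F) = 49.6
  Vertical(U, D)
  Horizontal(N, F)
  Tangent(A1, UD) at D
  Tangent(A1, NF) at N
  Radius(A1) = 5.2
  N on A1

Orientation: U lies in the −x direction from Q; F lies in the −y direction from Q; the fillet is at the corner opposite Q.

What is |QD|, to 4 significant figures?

79.79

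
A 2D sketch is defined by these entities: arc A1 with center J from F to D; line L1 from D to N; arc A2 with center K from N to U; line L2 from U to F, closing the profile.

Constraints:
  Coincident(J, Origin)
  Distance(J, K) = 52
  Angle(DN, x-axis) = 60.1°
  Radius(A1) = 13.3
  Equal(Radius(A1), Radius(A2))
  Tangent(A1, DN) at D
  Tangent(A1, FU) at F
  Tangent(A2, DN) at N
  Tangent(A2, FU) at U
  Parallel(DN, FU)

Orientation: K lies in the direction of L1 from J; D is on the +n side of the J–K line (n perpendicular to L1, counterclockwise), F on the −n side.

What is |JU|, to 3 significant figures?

53.7

Tangency of A1 to both parallel lines with radius 13.3 puts D and F at J ± 13.3·n: D = (-11.5, 6.63), F = (11.5, -6.63). Equal radii place N and U the same way about K: N = K + 13.3·n = (14.4, 51.7), U = K − 13.3·n = (37.5, 38.4). Then |JU| = |U − J| = 53.7.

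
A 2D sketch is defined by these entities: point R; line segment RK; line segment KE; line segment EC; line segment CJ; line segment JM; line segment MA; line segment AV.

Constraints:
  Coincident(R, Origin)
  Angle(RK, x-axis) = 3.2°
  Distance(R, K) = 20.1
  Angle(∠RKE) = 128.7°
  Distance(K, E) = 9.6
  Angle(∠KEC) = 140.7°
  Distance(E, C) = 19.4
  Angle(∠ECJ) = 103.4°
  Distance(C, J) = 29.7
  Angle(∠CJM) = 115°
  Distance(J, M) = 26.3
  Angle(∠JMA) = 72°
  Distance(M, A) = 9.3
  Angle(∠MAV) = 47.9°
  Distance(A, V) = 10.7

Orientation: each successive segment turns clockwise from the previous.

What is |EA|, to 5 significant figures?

36.592

R is at the origin; RK runs at 3.2° with length 20.1, so K = (20.069, 1.1220). ∠RKE = 128.7° gives KE at -48.100° from the x-axis; with |KE| = 9.6, E = (26.480, -6.0234). ∠KEC = 140.7° gives EC at -87.400° from the x-axis; with |EC| = 19.4, C = (27.360, -25.403). ∠ECJ = 103.4° gives CJ at -164.00° from the x-axis; with |CJ| = 29.7, J = (-1.1896, -33.590). ∠CJM = 115.0° gives JM at 131.00° from the x-axis; with |JM| = 26.3, M = (-18.444, -13.741). ∠JMA = 72.0° gives MA at 23.000° from the x-axis; with |MA| = 9.3, A = (-9.8832, -10.107). Then |EA| = |A − E| = 36.592.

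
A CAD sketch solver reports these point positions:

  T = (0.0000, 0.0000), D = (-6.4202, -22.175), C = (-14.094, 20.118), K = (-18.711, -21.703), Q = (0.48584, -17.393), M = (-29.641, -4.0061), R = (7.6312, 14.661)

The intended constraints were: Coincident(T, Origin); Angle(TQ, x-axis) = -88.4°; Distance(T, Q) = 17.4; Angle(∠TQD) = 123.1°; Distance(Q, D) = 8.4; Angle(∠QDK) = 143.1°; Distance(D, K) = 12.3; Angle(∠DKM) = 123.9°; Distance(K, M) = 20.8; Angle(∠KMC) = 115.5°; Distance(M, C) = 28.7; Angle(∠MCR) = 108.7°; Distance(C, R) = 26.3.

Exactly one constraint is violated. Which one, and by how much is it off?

Distance(C, R) = 26.3 — off by 3.90.

T = (0.00, 0.00) ✓; TQ at -88.40° ✓; |TQ| = 17.40 ✓; ∠TQD = 123.1° ✓; |QD| = 8.400 ✓; ∠QDK = 143.1° ✓; |DK| = 12.30 ✓; ∠DKM = 123.9° ✓; |KM| = 20.80 ✓; ∠KMC = 115.5° ✓; |MC| = 28.70 ✓; ∠MCR = 108.7° ✓; |CR| = 22.40 ✗.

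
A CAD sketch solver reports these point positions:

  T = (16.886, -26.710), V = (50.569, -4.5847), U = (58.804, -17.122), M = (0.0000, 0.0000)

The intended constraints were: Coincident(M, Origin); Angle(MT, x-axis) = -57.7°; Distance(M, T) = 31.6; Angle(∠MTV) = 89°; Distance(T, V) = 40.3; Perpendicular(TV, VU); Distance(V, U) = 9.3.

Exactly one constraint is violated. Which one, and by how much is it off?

Distance(V, U) = 9.3 — off by 5.70.

M = (0.00, 0.00) ✓; MT at -57.70° ✓; |MT| = 31.60 ✓; ∠MTV = 89.00° ✓; |TV| = 40.30 ✓; ∠(TV, VU) = 90.00° ✓; |VU| = 15.00 ✗.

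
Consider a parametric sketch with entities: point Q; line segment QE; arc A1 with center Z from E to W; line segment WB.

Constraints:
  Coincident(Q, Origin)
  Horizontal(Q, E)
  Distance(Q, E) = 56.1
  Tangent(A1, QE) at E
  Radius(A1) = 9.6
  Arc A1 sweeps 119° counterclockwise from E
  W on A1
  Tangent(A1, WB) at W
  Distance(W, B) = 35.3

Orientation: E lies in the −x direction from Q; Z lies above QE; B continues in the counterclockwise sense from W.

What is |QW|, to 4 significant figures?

49.79

Q is at the origin; Q and E share the same y with |QE| = 56.1 and E on the −x side, so E = (-56.10, 0.000). The tangent condition forces ZE to be normal to QE, so Z = E + (0, 9.6) = (-56.10, 9.600). On A1, E sits at bearing -90° from Z; a 119° counterclockwise sweep puts W at bearing 29°, so W = Z + 9.6·(cos 29°, sin 29°) = (-47.70, 14.25). Then |QW| = |W − Q| = 49.79.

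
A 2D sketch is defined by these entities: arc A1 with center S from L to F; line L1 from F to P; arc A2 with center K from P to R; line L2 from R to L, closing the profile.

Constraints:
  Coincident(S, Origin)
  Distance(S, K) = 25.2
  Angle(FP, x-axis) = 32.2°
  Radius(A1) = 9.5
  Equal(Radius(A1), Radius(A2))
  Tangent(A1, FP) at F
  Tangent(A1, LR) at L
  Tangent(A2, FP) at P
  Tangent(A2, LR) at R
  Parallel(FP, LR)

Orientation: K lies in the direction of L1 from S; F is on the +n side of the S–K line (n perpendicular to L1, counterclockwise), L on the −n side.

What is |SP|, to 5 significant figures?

26.931

The slot axis is L1's direction at 32.2°, so u = (cos 32.2°, sin 32.2°) = (0.84619, 0.53288) and n = (−sin 32.2°, cos 32.2°) = (-0.53288, 0.84619). S is at the origin and K lies 25.2 along u from S, so K = 25.2·u = (21.324, 13.428). Tangency of A1 to both parallel lines with radius 9.5 puts F and L at S ± 9.5·n: F = (-5.0623, 8.0388), L = (5.0623, -8.0388). Equal radii place P and R the same way about K: P = K + 9.5·n = (16.262, 21.467), R = K − 9.5·n = (26.386, 5.3896). Then |SP| = |P − S| = 26.931.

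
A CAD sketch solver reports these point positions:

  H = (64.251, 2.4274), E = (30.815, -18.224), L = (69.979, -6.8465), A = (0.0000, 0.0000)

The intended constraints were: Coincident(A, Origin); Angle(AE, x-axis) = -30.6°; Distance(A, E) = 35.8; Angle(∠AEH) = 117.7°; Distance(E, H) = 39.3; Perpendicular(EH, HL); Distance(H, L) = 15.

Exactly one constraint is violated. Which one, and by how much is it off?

Distance(H, L) = 15 — off by 4.10.

A = (0.00, 0.00) ✓; AE at -30.60° ✓; |AE| = 35.80 ✓; ∠AEH = 117.7° ✓; |EH| = 39.30 ✓; ∠(EH, HL) = 90.00° ✓; |HL| = 10.90 ✗.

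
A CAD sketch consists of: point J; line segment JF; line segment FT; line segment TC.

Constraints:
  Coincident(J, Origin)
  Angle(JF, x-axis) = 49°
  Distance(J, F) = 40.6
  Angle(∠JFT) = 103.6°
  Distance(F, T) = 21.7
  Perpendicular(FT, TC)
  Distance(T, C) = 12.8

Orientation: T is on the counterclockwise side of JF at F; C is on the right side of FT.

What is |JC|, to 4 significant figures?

60.89

J is at the origin; JF runs at 49.0° with length 40.6, so F = 40.6·(cos 49.0°, sin 49.0°) = (26.64, 30.64). ∠JFT = 103.6°, so FT runs at 49.0° + (180° − 103.6°) = 125.4° from the x-axis; with |FT| = 21.7, T = F + 21.7·(cos 125.4°, sin 125.4°) = (14.07, 48.33). FT is perpendicular to TC; with |TC| = 12.8 on the right of FT, C = T + 12.8·(0.8151, 0.5793) = (24.50, 55.74). Then |JC| = |C − J| = 60.89.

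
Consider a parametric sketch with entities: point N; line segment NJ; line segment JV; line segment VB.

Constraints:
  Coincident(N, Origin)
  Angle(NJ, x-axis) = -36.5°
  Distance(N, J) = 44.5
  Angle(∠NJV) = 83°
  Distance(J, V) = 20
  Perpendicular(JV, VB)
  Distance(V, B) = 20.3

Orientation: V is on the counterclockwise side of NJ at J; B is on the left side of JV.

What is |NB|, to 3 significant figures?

28.0

N is at the origin; NJ runs at -36.5° with length 44.5, so J = 44.5·(cos -36.5°, sin -36.5°) = (35.8, -26.5). ∠NJV = 83.0°, so JV runs at -36.5° + (180° − 83.0°) = 60.5° from the x-axis; with |JV| = 20.0, V = J + 20.0·(cos 60.5°, sin 60.5°) = (45.6, -9.06). The perpendicularity gives VB at right angles to JV; with |VB| = 20.3 on the left of JV, B = V + 20.3·(-0.870, 0.492) = (28.0, 0.934). Then |NB| = |B − N| = 28.0.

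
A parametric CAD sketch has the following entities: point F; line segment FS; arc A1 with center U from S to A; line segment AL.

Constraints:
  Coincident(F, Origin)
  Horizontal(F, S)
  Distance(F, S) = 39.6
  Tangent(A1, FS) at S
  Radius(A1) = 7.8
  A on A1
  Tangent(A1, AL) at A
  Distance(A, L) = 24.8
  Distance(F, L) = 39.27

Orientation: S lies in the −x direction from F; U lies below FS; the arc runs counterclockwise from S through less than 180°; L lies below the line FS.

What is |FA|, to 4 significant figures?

46.70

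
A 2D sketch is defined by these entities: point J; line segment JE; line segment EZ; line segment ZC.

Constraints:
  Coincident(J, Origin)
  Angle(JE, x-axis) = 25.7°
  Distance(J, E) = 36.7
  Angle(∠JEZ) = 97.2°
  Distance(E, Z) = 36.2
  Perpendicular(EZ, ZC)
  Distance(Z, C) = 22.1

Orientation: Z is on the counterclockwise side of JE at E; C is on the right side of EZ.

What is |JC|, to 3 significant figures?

71.3

∠JEZ = 97.2°, so EZ runs at 25.7° + (180° − 97.2°) = 108° from the x-axis; with |EZ| = 36.2, Z = E + 36.2·(cos 108°, sin 108°) = (21.6, 50.2). EZ is perpendicular to ZC; with |ZC| = 22.1 on the right of EZ, C = Z + 22.1·(0.948, 0.317) = (42.5, 57.3). Then |JC| = |C − J| = 71.3.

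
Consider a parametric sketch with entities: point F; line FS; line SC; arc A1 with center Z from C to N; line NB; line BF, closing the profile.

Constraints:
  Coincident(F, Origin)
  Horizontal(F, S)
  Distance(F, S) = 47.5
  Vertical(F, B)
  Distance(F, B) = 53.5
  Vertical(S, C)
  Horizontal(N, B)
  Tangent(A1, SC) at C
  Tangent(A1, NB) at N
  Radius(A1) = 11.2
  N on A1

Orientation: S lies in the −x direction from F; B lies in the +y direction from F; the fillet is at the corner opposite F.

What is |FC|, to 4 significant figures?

63.60

F is at the origin; F and S share the same y with |FS| = 47.5 and S on the −x side, so S = (-47.50, 0.000). F and B share the same x with |FB| = 53.5 and B on the +y side, so B = (0.000, 53.50). The virtual corner opposite F is at (-47.50, 53.50). Tangency of A1 to SC means the radius ZC is perpendicular to SC and since A1 is tangent to NB there, ZN ⟂ NB, with radius 11.2, so the center Z sits 11.2 in from both sides at Z = (-36.30, 42.30). That places the tangent points at C = (-47.50, 42.30) on SC and N = (-36.30, 53.50) on NB. Then |FC| = |C − F| = 63.60.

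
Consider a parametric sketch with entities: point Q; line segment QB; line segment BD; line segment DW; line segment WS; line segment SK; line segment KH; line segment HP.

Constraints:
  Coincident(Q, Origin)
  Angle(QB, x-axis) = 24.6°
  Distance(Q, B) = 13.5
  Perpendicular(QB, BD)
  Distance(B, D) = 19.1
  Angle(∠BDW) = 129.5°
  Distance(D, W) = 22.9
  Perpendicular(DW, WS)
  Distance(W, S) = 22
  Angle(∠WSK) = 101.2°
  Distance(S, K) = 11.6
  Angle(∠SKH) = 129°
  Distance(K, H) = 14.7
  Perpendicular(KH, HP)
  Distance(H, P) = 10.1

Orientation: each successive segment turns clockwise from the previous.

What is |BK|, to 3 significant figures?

25.5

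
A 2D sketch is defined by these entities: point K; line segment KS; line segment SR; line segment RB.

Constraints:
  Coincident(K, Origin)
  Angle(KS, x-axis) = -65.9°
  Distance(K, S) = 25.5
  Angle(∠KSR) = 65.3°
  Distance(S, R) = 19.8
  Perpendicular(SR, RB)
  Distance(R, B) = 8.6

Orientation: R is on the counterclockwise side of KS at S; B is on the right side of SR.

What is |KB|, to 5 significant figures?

33.057

K is at the origin; KS runs at -65.9° with length 25.5, so S = 25.5·(cos -65.9°, sin -65.9°) = (10.412, -23.277). ∠KSR = 65.3°, so SR runs at -65.9° + (180° − 65.3°) = 48.800° from the x-axis; with |SR| = 19.8, R = S + 19.8·(cos 48.800°, sin 48.800°) = (23.454, -8.3795). SR ⟂ RB; with |RB| = 8.6 on the right of SR, B = R + 8.6·(0.75241, -0.65869) = (29.925, -14.044). Then |KB| = |B − K| = 33.057.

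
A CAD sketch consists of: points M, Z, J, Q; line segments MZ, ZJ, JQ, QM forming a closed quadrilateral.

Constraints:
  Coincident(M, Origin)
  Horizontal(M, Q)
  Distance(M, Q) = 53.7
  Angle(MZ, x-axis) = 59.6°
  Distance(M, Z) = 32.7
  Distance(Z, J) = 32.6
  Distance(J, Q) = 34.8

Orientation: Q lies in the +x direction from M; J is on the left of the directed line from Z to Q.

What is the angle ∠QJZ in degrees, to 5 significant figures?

87.525°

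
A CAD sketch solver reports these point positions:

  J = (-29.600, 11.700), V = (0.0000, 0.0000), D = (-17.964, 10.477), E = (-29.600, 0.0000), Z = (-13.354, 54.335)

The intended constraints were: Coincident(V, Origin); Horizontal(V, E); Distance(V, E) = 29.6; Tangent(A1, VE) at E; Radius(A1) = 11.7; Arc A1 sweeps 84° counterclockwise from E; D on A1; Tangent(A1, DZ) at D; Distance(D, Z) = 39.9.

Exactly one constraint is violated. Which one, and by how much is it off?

Distance(D, Z) = 39.9 — off by 4.20.

V = (0.00, 0.00) ✓; V.y = 0.00, E.y = 0.00 ✓; |VE| = 29.60 ✓; ∠(JE, EV) = 90.00° ✓; |JE| = 11.70 ✓; bearing(J→D) − bearing(J→E) = 84.00° ✓; |JD| = 11.70 ✓; ∠(JD, DZ) = 90.00° ✓; |DZ| = 44.10 ✗.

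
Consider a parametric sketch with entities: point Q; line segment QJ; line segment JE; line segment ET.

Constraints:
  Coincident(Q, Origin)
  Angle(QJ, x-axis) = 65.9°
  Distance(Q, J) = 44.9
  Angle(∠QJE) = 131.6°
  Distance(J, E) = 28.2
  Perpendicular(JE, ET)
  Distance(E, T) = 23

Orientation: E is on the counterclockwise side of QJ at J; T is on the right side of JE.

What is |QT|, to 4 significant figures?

81.03

∠QJE = 131.6°, so JE runs at 65.9° + (180° − 131.6°) = 114.3° from the x-axis; with |JE| = 28.2, E = J + 28.2·(cos 114.3°, sin 114.3°) = (6.729, 66.69). JE ⟂ ET; with |ET| = 23.0 on the right of JE, T = E + 23.0·(0.9114, 0.4115) = (27.69, 76.15). Then |QT| = |T − Q| = 81.03.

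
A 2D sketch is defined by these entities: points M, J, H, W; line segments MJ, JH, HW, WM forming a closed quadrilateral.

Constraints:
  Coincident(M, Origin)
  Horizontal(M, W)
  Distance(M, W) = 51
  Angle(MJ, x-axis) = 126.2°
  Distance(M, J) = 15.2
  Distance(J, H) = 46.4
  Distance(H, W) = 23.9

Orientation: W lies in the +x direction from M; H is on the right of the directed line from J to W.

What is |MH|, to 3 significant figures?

32.8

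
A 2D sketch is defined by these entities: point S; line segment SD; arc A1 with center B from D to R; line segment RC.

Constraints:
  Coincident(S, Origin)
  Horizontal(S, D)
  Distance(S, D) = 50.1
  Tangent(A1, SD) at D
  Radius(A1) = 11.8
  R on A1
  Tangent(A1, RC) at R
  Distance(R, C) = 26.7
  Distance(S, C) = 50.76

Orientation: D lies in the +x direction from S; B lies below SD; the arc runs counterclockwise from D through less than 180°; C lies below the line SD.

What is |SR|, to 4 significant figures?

39.75

Checks: S = (0.00, 0.00) ✓; |BD| = 11.80 ✓; |BR| = 11.80 ✓; ∠(BR, RC) = 90.00° ✓; |RC| = 26.70 ✓; |SC| = 50.76 ✓.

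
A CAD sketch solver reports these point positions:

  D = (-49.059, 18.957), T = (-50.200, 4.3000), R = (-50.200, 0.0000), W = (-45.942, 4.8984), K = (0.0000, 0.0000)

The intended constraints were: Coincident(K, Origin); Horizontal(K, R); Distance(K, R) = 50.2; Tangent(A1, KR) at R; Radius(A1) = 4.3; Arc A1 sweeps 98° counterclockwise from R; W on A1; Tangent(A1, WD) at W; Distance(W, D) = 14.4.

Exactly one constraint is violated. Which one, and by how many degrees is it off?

Tangent(A1, WD) at W — off by 4.50°.

K = (0.00, 0.00) ✓; K.y = 0.00, R.y = 0.00 ✓; |KR| = 50.20 ✓; ∠(TR, RK) = 90.00° ✓; |TR| = 4.300 ✓; bearing(T→W) − bearing(T→R) = 98.00° ✓; |TW| = 4.300 ✓; ∠(TW, WD) = 85.50° ✗; |WD| = 14.40 ✓.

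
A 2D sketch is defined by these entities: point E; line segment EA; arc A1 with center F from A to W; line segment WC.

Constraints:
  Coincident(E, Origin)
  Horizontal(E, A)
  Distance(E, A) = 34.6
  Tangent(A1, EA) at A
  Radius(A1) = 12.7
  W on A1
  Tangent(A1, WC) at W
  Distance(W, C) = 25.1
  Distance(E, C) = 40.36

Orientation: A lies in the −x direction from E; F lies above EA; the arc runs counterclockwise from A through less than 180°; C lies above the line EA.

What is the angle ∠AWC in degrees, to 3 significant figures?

139°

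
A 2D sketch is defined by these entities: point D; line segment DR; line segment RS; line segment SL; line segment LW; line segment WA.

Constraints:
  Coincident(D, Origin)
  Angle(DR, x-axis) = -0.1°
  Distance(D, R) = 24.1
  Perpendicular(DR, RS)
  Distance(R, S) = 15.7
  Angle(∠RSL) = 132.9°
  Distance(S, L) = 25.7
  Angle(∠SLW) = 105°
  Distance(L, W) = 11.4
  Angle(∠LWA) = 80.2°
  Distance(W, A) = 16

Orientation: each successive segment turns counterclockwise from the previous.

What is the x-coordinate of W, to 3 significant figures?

-4.34

D is at the origin; DR runs at -0.1° with length 24.1, so R = (24.1, -0.0421). DR ⟂ RS, so RS runs at 89.9°; with |RS| = 15.7, S = (24.1, 15.7). ∠RSL = 132.9° gives SL at 137° from the x-axis; with |SL| = 25.7, L = (5.33, 33.2). ∠SLW = 105.0° gives LW at -148° from the x-axis; with |LW| = 11.4, W = (-4.34, 27.1). So W.x = -4.34.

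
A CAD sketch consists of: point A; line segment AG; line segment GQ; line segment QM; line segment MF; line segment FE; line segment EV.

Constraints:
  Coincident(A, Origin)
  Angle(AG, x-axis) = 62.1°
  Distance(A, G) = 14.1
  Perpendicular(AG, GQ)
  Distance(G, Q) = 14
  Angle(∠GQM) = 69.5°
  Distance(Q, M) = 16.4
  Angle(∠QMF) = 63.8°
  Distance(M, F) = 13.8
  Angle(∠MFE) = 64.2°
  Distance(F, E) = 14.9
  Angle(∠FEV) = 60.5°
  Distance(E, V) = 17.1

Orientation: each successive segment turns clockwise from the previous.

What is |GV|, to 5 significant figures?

19.944

∠MFE = 64.2° gives FE at -10.400° from the x-axis; with |FE| = 14.9, E = (17.697, 5.6365). ∠FEV = 60.5° gives EV at -129.90° from the x-axis; with |EV| = 17.1, V = (6.7284, -7.4821). Then |GV| = |V − G| = 19.944.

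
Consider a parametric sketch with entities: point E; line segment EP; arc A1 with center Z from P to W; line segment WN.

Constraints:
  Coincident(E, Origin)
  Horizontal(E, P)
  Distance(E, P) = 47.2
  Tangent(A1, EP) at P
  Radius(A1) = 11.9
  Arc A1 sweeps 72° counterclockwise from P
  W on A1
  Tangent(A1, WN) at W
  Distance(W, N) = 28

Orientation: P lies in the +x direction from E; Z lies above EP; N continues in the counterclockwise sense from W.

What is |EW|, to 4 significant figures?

59.09

E is at the origin; E and P share the same y with |EP| = 47.2 and P on the +x side, so P = (47.20, 0.000). Since A1 is tangent to EP there, ZP ⟂ EP, so Z = P + (0, 11.9) = (47.20, 11.90). On A1, P sits at bearing -90° from Z; a 72° counterclockwise sweep puts W at bearing -18°, so W = Z + 11.9·(cos -18°, sin -18°) = (58.52, 8.223). Then |EW| = |W − E| = 59.09.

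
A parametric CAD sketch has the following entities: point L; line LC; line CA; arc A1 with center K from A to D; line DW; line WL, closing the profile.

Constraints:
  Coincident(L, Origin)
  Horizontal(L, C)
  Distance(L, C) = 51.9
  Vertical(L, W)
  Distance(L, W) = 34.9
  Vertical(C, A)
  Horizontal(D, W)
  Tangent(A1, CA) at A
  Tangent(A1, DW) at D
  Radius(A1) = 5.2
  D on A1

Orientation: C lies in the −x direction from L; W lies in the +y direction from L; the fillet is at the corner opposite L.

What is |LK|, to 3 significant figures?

55.3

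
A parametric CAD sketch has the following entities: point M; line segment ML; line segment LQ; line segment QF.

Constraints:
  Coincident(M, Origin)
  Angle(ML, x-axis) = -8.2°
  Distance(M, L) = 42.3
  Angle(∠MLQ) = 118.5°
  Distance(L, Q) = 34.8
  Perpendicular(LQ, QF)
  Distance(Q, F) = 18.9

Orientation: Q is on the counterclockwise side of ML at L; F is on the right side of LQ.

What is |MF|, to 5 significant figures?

78.533

∠MLQ = 118.5°, so LQ runs at -8.2° + (180° − 118.5°) = 53.300° from the x-axis; with |LQ| = 34.8, Q = L + 34.8·(cos 53.300°, sin 53.300°) = (62.665, 21.869). The perpendicularity gives QF at right angles to LQ; with |QF| = 18.9 on the right of LQ, F = Q + 18.9·(0.80178, -0.59763) = (77.818, 10.573). Then |MF| = |F − M| = 78.533.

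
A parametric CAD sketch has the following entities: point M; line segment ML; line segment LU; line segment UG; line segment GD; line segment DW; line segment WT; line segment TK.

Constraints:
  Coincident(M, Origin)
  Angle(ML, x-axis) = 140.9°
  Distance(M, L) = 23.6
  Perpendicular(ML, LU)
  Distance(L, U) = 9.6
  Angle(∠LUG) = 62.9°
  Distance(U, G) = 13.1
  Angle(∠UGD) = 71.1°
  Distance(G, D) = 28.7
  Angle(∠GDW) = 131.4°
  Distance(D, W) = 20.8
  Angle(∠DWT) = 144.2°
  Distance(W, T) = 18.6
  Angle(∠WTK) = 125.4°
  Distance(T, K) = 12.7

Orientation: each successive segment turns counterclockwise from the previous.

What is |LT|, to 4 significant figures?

43.96

M is at the origin; ML runs at 140.9° with length 23.6, so L = (-18.31, 14.88). ML is perpendicular to LU, so LU runs at -129.1°; with |LU| = 9.6, U = (-24.37, 7.434). ∠LUG = 62.9° gives UG at -12.00° from the x-axis; with |UG| = 13.1, G = (-11.56, 4.710). ∠UGD = 71.1° gives GD at 96.90° from the x-axis; with |GD| = 28.7, D = (-15.00, 33.20). ∠GDW = 131.4° gives DW at 145.5° from the x-axis; with |DW| = 20.8, W = (-32.15, 44.98). ∠DWT = 144.2° gives WT at -178.7° from the x-axis; with |WT| = 18.6, T = (-50.74, 44.56). Then |LT| = |T − L| = 43.96.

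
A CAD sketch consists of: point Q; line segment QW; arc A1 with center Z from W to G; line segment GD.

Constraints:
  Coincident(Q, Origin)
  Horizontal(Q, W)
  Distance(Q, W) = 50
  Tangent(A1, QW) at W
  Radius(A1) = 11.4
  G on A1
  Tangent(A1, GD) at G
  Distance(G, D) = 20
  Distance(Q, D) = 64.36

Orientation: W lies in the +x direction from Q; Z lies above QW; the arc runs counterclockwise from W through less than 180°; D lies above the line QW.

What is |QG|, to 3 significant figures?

62.6

Checks: |QW| = 50.00 ✓; |ZG| = 11.40 ✓; ∠(ZG, GD) = 90.00° ✓; |GD| = 20.00 ✓; |QD| = 64.36 ✓.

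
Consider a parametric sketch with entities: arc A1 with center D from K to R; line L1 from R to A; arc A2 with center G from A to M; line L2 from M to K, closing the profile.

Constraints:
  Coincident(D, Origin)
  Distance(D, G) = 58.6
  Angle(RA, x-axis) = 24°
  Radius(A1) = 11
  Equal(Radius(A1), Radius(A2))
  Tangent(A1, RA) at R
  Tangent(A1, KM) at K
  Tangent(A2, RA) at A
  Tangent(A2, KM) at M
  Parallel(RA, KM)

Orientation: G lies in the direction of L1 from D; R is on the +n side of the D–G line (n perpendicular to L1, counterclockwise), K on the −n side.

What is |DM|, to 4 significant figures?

59.62

Tangency of A1 to both parallel lines with radius 11.0 puts R and K at D ± 11.0·n: R = (-4.474, 10.05), K = (4.474, -10.05). Equal radii place A and M the same way about G: A = G + 11.0·n = (49.06, 33.88), M = G − 11.0·n = (58.01, 13.79). Then |DM| = |M − D| = 59.62.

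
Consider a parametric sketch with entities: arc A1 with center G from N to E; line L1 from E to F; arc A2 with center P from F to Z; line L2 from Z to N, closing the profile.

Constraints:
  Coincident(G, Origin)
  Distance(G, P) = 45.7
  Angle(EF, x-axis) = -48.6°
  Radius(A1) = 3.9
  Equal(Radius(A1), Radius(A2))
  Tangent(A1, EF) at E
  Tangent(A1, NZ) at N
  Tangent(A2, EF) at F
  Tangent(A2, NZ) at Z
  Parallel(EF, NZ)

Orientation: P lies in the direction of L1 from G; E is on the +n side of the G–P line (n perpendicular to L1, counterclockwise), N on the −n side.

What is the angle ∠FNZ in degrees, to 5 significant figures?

9.6858°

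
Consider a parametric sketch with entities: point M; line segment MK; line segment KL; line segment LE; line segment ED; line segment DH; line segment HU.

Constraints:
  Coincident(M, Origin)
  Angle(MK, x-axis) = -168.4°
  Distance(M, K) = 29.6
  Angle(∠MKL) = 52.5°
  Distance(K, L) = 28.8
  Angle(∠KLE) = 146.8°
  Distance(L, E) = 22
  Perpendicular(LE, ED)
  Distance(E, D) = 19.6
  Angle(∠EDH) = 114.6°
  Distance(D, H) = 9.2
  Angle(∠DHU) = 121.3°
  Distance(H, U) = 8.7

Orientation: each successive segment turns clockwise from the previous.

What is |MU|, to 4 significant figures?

7.466

M is at the origin; MK runs at -168.4° with length 29.6, so K = (-29.00, -5.952). ∠MKL = 52.5° gives KL at 64.10° from the x-axis; with |KL| = 28.8, L = (-16.42, 19.96). ∠KLE = 146.8° gives LE at 30.90° from the x-axis; with |LE| = 22.0, E = (2.462, 31.25). The perpendicularity gives ED at right angles to LE, so ED runs at -59.10°; with |ED| = 19.6, D = (12.53, 14.44). ∠EDH = 114.6° gives DH at -124.5° from the x-axis; with |DH| = 9.2, H = (7.316, 6.853). ∠DHU = 121.3° gives HU at 176.8° from the x-axis; with |HU| = 8.7, U = (-1.370, 7.339). Then |MU| = |U − M| = 7.466.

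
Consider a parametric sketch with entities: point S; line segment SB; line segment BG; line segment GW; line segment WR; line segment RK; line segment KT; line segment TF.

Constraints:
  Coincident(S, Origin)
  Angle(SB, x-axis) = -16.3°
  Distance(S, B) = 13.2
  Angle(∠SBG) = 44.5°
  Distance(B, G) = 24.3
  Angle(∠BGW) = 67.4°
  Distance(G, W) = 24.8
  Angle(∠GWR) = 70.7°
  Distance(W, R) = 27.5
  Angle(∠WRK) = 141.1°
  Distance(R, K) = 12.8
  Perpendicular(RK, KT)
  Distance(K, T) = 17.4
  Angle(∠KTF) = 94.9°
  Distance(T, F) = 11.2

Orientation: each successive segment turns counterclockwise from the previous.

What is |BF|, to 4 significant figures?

12.16

RK is perpendicular to KT, so KT runs at 110.0°; with |KT| = 17.4, T = (17.57, 9.839). ∠KTF = 94.9° gives TF at -164.9° from the x-axis; with |TF| = 11.2, F = (6.759, 6.921). Then |BF| = |F − B| = 12.16.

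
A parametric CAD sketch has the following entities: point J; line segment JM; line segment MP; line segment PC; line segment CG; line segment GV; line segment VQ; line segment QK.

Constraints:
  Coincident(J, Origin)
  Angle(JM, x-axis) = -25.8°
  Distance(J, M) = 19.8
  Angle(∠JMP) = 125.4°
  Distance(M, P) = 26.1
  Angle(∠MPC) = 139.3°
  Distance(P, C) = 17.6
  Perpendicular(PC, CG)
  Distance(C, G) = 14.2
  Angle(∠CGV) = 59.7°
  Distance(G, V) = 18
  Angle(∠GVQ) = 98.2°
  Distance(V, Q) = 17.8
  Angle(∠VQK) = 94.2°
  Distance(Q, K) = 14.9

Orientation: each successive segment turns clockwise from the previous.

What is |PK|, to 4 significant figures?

23.92

∠GVQ = 98.2° gives VQ at -53.20° from the x-axis; with |VQ| = 17.8, Q = (27.40, -47.72). ∠VQK = 94.2° gives QK at -139.0° from the x-axis; with |QK| = 14.9, K = (16.15, -57.50). Then |PK| = |K − P| = 23.92.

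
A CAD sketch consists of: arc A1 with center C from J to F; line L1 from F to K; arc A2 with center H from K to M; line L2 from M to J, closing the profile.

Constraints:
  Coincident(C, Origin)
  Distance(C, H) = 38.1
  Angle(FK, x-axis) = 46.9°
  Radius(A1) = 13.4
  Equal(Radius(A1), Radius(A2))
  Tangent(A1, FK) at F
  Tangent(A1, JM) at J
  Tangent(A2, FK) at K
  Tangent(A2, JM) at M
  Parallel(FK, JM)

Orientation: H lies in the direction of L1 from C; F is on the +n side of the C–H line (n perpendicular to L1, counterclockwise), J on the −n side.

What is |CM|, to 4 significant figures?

40.39

Tangency of A1 to both parallel lines with radius 13.4 puts F and J at C ± 13.4·n: F = (-9.784, 9.156), J = (9.784, -9.156). Equal radii place K and M the same way about H: K = H + 13.4·n = (16.25, 36.98), M = H − 13.4·n = (35.82, 18.66). Then |CM| = |M − C| = 40.39.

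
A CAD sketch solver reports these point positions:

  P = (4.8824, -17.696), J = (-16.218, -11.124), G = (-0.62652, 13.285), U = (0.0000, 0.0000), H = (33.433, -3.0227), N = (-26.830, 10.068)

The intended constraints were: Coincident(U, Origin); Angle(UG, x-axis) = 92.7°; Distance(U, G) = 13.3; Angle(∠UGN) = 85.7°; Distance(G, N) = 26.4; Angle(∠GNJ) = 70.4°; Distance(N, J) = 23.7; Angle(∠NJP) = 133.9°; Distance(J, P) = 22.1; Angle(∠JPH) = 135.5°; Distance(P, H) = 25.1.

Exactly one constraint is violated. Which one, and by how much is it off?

Distance(P, H) = 25.1 — off by 7.00.

U = (0.00, 0.00) ✓; UG at 92.70° ✓; |UG| = 13.30 ✓; ∠UGN = 85.70° ✓; |GN| = 26.40 ✓; ∠GNJ = 70.40° ✓; |NJ| = 23.70 ✓; ∠NJP = 133.9° ✓; |JP| = 22.10 ✓; ∠JPH = 135.5° ✓; |PH| = 32.10 ✗.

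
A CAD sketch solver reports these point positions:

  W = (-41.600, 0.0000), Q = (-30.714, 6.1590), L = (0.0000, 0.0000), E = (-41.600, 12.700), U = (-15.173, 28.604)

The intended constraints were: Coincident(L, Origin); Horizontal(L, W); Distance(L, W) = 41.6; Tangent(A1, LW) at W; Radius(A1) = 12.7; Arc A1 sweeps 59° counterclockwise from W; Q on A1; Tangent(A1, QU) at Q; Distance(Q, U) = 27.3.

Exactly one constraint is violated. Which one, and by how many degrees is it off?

Tangent(A1, QU) at Q — off by 3.70°.

L = (0.00, 0.00) ✓; L.y = 0.00, W.y = 0.00 ✓; |LW| = 41.60 ✓; ∠(EW, WL) = 90.00° ✓; |EW| = 12.70 ✓; bearing(E→Q) − bearing(E→W) = 59.00° ✓; |EQ| = 12.70 ✓; ∠(EQ, QU) = 93.70° ✗; |QU| = 27.30 ✓.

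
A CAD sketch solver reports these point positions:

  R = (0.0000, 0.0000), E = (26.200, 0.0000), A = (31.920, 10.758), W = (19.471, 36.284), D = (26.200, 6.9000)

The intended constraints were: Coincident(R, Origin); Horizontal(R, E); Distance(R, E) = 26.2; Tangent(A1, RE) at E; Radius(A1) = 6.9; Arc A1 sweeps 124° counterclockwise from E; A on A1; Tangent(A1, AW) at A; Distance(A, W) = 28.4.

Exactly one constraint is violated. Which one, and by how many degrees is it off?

Tangent(A1, AW) at A — off by 8.00°.

R = (0.00, 0.00) ✓; R.y = 0.00, E.y = 0.00 ✓; |RE| = 26.20 ✓; ∠(DE, ER) = 90.00° ✓; |DE| = 6.900 ✓; bearing(D→A) − bearing(D→E) = 124.0° ✓; |DA| = 6.899 ✓; ∠(DA, AW) = 98.00° ✗; |AW| = 28.40 ✓.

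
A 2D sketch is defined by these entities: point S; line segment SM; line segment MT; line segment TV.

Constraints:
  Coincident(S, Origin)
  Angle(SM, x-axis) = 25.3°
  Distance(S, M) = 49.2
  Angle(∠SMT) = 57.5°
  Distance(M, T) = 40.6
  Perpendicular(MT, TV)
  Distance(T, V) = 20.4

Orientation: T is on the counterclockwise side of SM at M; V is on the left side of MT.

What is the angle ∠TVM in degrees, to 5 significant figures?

63.322°

∠SMT = 57.5°, so MT runs at 25.3° + (180° − 57.5°) = 147.80° from the x-axis; with |MT| = 40.6, T = M + 40.6·(cos 147.80°, sin 147.80°) = (10.125, 42.661). MT ⟂ TV; with |TV| = 20.4 on the left of MT, V = T + 20.4·(-0.53288, -0.84619) = (-0.74526, 25.398). Then cos ∠TVM = VT·VM / (|VT||VM|), giving 63.322°.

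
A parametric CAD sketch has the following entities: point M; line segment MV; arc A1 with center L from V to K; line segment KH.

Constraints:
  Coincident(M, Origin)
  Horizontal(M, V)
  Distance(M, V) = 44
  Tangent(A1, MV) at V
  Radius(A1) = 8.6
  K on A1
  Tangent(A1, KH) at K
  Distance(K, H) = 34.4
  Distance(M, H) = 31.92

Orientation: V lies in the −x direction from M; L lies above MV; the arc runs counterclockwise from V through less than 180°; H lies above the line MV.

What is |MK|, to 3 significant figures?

37.7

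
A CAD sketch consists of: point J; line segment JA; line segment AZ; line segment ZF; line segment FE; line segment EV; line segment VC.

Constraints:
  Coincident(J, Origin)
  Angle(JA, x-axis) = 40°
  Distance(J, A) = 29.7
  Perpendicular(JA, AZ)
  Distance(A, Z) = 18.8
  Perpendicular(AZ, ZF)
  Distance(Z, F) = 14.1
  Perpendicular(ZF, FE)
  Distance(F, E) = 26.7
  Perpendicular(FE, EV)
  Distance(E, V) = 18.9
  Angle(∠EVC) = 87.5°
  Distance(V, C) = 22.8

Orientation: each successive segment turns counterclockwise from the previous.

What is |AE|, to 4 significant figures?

16.16

J is at the origin; JA runs at 40.0° with length 29.7, so A = (22.75, 19.09). JA ⟂ AZ, so AZ runs at 130.0°; with |AZ| = 18.8, Z = (10.67, 33.49). AZ is perpendicular to ZF, so ZF runs at -140.0°; with |ZF| = 14.1, F = (-0.1341, 24.43). ZF ⟂ FE, so FE runs at -50.00°; with |FE| = 26.7, E = (17.03, 3.976). Then |AE| = |E − A| = 16.16.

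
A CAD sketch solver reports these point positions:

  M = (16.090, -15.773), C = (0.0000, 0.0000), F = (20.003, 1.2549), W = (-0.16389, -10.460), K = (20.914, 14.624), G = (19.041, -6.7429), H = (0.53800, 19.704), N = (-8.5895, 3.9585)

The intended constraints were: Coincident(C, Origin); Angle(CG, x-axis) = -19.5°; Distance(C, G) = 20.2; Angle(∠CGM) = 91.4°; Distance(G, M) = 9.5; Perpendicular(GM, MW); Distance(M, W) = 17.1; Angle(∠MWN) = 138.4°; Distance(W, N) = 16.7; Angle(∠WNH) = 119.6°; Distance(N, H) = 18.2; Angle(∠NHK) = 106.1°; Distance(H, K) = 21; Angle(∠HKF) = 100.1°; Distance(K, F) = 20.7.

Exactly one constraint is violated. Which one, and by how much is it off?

Distance(K, F) = 20.7 — off by 7.30.

C = (0.00, 0.00) ✓; CG at -19.50° ✓; |CG| = 20.20 ✓; ∠CGM = 91.40° ✓; |GM| = 9.500 ✓; ∠(GM, MW) = 90.00° ✓; |MW| = 17.10 ✓; ∠MWN = 138.4° ✓; |WN| = 16.70 ✓; ∠WNH = 119.6° ✓; |NH| = 18.20 ✓; ∠NHK = 106.1° ✓; |HK| = 21.00 ✓; ∠HKF = 100.1° ✓; |KF| = 13.40 ✗.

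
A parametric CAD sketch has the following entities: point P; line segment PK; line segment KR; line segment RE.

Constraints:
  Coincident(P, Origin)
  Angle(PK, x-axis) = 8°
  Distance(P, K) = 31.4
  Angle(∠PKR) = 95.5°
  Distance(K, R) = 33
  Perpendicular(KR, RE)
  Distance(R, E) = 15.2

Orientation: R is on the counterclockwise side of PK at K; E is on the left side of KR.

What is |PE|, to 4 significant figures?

39.43

∠PKR = 95.5°, so KR runs at 8.0° + (180° − 95.5°) = 92.50° from the x-axis; with |KR| = 33.0, R = K + 33.0·(cos 92.50°, sin 92.50°) = (29.65, 37.34). KR ⟂ RE; with |RE| = 15.2 on the left of KR, E = R + 15.2·(-0.9990, -0.04362) = (14.47, 36.68). Then |PE| = |E − P| = 39.43.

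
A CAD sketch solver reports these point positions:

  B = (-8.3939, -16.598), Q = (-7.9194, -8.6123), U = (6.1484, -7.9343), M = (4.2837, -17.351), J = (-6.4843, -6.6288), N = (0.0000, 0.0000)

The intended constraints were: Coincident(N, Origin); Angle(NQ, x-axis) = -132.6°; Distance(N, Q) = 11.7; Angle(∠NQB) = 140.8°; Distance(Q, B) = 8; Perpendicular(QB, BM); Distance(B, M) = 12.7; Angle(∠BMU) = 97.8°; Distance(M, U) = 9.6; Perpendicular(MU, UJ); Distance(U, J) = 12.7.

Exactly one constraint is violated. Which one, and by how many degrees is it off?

Perpendicular(MU, UJ) — off by 5.30°.

N = (0.00, 0.00) ✓; NQ at -132.6° ✓; |NQ| = 11.70 ✓; ∠NQB = 140.8° ✓; |QB| = 8.000 ✓; ∠(QB, BM) = 90.00° ✓; |BM| = 12.70 ✓; ∠BMU = 97.80° ✓; |MU| = 9.600 ✓; ∠(MU, UJ) = 95.30° ✗; |UJ| = 12.70 ✓.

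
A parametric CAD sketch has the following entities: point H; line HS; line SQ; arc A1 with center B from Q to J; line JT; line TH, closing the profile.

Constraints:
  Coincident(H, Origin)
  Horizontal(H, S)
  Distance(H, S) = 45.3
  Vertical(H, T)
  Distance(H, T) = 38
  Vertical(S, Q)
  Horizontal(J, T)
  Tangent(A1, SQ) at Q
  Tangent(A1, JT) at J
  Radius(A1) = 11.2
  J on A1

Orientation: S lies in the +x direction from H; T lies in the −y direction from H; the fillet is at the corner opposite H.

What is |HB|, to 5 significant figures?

43.371

H is at the origin; H and S share the same y with |HS| = 45.3 and S on the +x side, so S = (45.300, 0.0000). HT is vertical with |HT| = 38.0 and T on the −y side, so T = (0.0000, -38.000). The virtual corner opposite H is at (45.300, -38.000). The tangent condition forces BQ to be normal to SQ and tangency of A1 to JT means the radius BJ is perpendicular to JT, with radius 11.2, so the center B sits 11.2 in from both sides at B = (34.100, -26.800). Then |HB| = |B − H| = 43.371.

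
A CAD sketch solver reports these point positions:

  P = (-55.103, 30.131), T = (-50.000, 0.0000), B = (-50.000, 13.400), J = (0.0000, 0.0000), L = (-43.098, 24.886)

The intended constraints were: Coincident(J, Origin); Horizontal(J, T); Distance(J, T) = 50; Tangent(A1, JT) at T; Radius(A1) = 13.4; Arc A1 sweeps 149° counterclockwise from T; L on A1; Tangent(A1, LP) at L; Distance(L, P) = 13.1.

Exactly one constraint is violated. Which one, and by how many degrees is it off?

Tangent(A1, LP) at L — off by 7.40°.

J = (0.00, 0.00) ✓; J.y = 0.00, T.y = 0.00 ✓; |JT| = 50.00 ✓; ∠(BT, TJ) = 90.00° ✓; |BT| = 13.40 ✓; bearing(B→L) − bearing(B→T) = 149.0° ✓; |BL| = 13.40 ✓; ∠(BL, LP) = 82.60° ✗; |LP| = 13.10 ✓.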